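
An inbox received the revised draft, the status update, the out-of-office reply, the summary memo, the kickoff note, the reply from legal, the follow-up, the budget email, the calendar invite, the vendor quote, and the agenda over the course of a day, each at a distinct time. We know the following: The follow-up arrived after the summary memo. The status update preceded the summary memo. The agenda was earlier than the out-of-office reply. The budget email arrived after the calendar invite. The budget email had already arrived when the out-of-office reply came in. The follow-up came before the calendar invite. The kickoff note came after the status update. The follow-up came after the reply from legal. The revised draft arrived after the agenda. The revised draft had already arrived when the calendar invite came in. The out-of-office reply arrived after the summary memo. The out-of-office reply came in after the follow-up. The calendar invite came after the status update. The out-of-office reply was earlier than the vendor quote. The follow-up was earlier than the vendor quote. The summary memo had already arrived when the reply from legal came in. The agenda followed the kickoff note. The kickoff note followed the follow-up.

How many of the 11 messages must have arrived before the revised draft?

Directly stated before the revised draft: the agenda.
The follow-up reaches the revised draft via the follow-up → the kickoff note → the agenda → the revised draft.
The kickoff note reaches the revised draft via the kickoff note → the agenda → the revised draft.
The reply from legal reaches the revised draft via the reply from legal → the follow-up → the kickoff note → the agenda → the revised draft.
Likewise the status update and the summary memo each reach the revised draft by chaining the stated constraints.
That's the agenda, the follow-up, the kickoff note, the reply from legal, the status update, and the summary memo — 6 in all.

6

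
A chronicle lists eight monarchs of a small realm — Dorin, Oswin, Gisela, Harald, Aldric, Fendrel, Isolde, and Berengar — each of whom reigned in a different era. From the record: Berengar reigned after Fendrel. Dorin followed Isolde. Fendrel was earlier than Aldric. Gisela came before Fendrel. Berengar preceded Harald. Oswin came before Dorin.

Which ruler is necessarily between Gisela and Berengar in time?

Tracing the constraints gives Gisela → Fendrel → Berengar, so Fendrel sits after Gisela and before Berengar.
No other ruler is forced both after Gisela and before Berengar.

Fendrel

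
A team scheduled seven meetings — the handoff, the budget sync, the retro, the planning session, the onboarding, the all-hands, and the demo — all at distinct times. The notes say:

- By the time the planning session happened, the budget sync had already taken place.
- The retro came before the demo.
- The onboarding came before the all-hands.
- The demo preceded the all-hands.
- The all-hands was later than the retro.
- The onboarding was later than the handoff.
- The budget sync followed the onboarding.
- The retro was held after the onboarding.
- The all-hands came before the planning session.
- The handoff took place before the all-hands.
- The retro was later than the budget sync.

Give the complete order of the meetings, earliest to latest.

the handoff, the onboarding, the budget sync, the retro, the demo, the all-hands, the planning session

The constraints fix every adjacent pair, so only one ordering works:
the handoff → the onboarding → the budget sync → the retro → the demo → the all-hands → the planning session.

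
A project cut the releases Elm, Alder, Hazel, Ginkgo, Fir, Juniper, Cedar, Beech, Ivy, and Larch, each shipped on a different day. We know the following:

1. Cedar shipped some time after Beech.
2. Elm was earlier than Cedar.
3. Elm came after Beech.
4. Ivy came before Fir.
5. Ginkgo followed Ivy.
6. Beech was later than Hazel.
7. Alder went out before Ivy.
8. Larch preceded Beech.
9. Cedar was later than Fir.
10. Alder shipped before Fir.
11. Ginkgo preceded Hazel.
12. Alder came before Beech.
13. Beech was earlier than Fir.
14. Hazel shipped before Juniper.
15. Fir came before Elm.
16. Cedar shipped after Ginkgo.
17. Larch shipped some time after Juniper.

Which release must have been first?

Alder

Alder has a chain of constraints placing it before every other release, so Alder must be first.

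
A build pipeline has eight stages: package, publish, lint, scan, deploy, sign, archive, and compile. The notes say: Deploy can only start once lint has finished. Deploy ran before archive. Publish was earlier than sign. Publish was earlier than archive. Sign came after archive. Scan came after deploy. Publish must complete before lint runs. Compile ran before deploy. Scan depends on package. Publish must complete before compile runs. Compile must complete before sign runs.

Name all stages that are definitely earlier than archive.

compile, deploy, lint, publish

Directly stated before archive: deploy and publish.
Compile reaches archive via compile → deploy → archive.
Lint reaches archive via lint → deploy → archive.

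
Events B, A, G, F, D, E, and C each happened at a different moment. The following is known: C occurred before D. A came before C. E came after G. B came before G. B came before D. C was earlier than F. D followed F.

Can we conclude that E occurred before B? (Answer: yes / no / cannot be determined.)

Tracing the constraints gives B → G → E, so B must come before E.
That means E cannot be before B.

no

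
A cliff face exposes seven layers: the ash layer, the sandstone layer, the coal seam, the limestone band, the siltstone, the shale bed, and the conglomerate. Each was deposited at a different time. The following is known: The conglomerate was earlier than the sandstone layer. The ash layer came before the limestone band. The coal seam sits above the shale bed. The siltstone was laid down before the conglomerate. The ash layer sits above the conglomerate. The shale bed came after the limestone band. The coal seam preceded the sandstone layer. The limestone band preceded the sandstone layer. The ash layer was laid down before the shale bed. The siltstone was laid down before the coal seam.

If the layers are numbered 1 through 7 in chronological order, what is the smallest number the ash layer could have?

The conglomerate and the siltstone must both come before the ash layer — 2 forced predecessors.
Nothing else is forced ahead of the ash layer, so its earliest slot is position 2 + 1 = 3.

3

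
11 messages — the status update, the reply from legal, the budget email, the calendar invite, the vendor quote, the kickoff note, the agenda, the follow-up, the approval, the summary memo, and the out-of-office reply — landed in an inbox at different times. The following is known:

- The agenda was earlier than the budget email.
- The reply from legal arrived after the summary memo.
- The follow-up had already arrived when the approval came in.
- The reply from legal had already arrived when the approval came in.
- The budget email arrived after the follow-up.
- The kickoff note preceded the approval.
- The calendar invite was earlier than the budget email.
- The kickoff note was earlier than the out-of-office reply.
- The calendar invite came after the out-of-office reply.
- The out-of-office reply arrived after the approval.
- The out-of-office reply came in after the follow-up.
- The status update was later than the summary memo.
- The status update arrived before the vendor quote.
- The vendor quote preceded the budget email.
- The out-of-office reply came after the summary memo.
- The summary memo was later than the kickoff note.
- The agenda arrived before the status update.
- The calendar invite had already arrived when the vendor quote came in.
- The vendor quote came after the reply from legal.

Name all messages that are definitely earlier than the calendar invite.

Directly stated before the calendar invite: the out-of-office reply.
The approval reaches the calendar invite via the approval → the out-of-office reply → the calendar invite.
The follow-up reaches the calendar invite via the follow-up → the out-of-office reply → the calendar invite.
The kickoff note reaches the calendar invite via the kickoff note → the out-of-office reply → the calendar invite.
Likewise the reply from legal and the summary memo each reach the calendar invite by chaining the stated constraints.
No chain forces the status update (or any of the others) ahead of the calendar invite.

the approval, the follow-up, the kickoff note, the out-of-office reply, the reply from legal, the summary memo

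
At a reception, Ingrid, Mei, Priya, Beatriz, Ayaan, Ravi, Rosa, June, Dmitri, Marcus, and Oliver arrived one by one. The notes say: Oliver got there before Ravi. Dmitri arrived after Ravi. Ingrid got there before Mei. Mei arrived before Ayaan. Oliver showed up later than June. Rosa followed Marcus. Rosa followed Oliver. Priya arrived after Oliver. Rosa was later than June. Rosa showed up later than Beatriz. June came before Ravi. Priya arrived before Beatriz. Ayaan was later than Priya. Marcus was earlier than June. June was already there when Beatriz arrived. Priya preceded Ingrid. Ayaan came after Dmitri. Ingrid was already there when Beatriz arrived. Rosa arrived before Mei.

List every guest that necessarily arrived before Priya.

Directly stated before Priya: Oliver.
June reaches Priya via June → Oliver → Priya.
Marcus reaches Priya via Marcus → June → Oliver → Priya.
No chain forces Ingrid (or any of the others) ahead of Priya.

June, Marcus, Oliver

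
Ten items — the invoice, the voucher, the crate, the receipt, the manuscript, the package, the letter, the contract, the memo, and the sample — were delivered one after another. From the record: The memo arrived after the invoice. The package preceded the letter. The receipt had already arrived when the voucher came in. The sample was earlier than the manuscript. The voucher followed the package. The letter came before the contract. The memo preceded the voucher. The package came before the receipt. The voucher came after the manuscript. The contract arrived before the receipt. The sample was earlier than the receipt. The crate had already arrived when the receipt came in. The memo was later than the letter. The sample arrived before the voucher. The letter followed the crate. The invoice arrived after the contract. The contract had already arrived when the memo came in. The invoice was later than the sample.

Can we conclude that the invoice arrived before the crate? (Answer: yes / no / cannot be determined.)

no

Tracing the constraints gives the crate → the letter → the contract → the invoice, so the crate must come before the invoice.
That means the invoice cannot be before the crate.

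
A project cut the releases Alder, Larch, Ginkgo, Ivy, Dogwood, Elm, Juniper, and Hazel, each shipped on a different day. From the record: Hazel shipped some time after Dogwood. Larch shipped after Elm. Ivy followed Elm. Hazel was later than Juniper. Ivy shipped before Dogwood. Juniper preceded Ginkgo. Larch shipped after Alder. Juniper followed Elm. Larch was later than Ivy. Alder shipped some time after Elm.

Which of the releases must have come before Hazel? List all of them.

Dogwood, Elm, Ivy, Juniper

Directly stated before Hazel: Dogwood and Juniper.
Elm reaches Hazel via Elm → Juniper → Hazel.
Ivy reaches Hazel via Ivy → Dogwood → Hazel.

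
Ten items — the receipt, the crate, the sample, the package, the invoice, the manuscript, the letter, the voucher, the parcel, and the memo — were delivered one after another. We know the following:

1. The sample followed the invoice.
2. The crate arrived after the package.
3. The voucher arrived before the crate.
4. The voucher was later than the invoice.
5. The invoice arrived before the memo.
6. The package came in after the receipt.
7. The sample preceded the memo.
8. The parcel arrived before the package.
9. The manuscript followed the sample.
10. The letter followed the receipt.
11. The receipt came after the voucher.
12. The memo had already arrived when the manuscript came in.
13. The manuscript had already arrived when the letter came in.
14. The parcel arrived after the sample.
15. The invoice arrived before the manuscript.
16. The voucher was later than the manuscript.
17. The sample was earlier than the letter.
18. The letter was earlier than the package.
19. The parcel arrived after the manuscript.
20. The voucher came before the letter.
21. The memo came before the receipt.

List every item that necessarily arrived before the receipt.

the invoice, the manuscript, the memo, the sample, the voucher

Directly stated before the receipt: the memo and the voucher.
The invoice reaches the receipt via the invoice → the memo → the receipt.
The manuscript reaches the receipt via the manuscript → the voucher → the receipt.
The sample reaches the receipt via the sample → the memo → the receipt.
No chain forces the parcel (or any of the others) ahead of the receipt.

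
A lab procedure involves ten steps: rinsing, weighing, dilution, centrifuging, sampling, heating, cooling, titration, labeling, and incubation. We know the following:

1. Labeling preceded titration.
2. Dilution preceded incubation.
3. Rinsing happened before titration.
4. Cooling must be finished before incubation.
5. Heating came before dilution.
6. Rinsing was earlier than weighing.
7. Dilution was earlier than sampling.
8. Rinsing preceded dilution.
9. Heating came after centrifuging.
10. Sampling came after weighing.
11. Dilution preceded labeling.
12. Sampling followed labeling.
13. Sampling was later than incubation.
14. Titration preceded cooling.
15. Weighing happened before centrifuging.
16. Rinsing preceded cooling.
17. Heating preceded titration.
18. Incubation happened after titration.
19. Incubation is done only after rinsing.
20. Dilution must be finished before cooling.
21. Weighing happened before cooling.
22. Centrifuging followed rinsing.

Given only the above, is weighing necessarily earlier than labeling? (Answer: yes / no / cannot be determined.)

Chain the constraints: weighing → centrifuging → heating → dilution → labeling. Each link is directly stated, so weighing comes before labeling.

yes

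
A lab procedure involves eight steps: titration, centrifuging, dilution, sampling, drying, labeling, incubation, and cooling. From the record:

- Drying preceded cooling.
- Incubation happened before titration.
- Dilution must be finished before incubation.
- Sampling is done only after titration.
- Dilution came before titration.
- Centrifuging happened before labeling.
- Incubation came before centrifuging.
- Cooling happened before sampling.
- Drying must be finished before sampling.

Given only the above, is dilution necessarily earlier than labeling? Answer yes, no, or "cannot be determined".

Chain the constraints: dilution → incubation → centrifuging → labeling. Each link is directly stated, so dilution comes before labeling.

yes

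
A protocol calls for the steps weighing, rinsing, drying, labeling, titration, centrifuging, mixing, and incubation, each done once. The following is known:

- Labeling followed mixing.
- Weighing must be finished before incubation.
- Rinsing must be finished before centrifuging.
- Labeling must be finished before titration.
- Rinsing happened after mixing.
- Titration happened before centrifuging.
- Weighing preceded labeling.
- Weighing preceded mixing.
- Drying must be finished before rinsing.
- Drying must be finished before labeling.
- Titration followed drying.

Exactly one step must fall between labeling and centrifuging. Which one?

Tracing the constraints gives labeling → titration → centrifuging, so titration sits after labeling and before centrifuging.
No other step is forced both after labeling and before centrifuging.

titration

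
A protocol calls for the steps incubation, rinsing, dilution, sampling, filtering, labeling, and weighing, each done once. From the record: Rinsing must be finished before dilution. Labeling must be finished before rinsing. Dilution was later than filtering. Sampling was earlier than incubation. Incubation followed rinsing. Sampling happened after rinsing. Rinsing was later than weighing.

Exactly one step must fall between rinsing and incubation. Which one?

Tracing the constraints gives rinsing → sampling → incubation, so sampling sits after rinsing and before incubation.
No other step is forced both after rinsing and before incubation.

sampling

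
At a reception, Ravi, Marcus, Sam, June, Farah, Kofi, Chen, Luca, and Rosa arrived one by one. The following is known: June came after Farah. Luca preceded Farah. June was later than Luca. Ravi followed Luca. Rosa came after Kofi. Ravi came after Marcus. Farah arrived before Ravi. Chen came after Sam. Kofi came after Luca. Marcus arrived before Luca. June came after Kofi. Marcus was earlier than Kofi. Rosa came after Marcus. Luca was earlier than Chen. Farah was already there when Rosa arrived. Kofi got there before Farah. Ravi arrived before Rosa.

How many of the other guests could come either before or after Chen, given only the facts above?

Forced before Chen: Luca, Marcus, and Sam.
That leaves Farah, June, Kofi, Ravi, and Rosa with no forced order relative to Chen — 5.

5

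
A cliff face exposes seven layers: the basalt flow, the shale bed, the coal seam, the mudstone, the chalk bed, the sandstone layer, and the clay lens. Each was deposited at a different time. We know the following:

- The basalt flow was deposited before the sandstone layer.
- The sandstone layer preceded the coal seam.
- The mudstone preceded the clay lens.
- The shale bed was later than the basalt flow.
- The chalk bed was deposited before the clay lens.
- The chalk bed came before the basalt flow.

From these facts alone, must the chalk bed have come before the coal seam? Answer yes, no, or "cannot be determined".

yes

Chain the constraints: the chalk bed → the basalt flow → the sandstone layer → the coal seam. Each link is directly stated, so the chalk bed comes before the coal seam.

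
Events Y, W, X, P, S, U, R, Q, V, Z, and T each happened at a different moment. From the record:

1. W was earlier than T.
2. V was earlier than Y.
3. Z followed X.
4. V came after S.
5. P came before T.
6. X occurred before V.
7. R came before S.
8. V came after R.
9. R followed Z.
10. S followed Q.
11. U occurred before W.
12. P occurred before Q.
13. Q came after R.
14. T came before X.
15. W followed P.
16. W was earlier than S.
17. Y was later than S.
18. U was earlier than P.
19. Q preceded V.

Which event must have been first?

U

U has a chain of constraints placing it before every other event, so U must be first.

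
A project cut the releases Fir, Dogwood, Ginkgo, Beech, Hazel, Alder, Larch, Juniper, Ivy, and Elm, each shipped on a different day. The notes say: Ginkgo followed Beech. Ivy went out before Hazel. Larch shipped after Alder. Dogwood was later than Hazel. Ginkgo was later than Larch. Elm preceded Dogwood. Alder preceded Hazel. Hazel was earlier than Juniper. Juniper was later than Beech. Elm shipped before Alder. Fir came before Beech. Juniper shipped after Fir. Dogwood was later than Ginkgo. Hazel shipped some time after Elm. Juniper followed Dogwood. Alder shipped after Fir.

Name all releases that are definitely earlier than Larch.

Alder, Elm, Fir

Directly stated before Larch: Alder.
Elm reaches Larch via Elm → Alder → Larch.
Fir reaches Larch via Fir → Alder → Larch.
No chain forces Ivy (or any of the others) ahead of Larch.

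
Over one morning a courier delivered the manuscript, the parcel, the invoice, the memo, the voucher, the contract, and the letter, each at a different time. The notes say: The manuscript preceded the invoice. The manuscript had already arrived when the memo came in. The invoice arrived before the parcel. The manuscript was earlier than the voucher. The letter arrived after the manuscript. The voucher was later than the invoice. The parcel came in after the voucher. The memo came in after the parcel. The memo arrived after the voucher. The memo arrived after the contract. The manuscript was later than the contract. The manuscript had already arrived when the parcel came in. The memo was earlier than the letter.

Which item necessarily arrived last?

Every other item has a chain of constraints placing it before the letter, so the letter is last.

the letter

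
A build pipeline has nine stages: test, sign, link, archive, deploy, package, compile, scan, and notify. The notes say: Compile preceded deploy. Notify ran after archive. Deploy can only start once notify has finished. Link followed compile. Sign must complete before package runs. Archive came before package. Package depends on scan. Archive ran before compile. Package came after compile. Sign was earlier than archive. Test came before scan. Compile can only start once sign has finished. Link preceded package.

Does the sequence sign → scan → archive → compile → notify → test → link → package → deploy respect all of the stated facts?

no

The constraints require test before scan, but in the proposed sequence scan appears ahead of test. That one violation is enough.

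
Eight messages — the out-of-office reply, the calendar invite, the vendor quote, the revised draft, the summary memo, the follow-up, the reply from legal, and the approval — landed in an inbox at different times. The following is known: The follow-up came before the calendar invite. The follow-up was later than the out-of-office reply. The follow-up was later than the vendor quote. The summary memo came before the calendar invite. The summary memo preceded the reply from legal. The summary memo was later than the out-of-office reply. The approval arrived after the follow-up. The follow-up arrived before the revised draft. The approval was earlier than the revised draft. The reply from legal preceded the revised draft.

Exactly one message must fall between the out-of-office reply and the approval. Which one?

Tracing the constraints gives the out-of-office reply → the follow-up → the approval, so the follow-up sits after the out-of-office reply and before the approval.
No other message is forced both after the out-of-office reply and before the approval.

the follow-up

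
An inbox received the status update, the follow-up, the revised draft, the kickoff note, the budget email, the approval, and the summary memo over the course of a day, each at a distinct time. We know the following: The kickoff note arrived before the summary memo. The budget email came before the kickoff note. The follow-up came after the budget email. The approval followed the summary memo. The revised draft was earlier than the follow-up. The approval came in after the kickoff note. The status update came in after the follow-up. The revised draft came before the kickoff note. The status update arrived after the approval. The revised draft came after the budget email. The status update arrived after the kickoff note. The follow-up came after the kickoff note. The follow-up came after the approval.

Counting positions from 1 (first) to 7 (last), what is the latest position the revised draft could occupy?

2

The revised draft must come before the approval, the follow-up, the kickoff note, the status update, and the summary memo — 5 messages forced after it.
Everything else can be placed before the revised draft in some valid order, so the revised draft can sit as late as position 7 − 5 = 2.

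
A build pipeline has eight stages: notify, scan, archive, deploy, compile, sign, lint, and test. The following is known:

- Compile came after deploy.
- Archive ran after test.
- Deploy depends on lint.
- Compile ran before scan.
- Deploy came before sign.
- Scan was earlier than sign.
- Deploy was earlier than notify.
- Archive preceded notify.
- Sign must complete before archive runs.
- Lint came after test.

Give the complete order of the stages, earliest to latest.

The constraints fix every adjacent pair, so only one ordering works:
test → lint → deploy → compile → scan → sign → archive → notify.

test, lint, deploy, compile, scan, sign, archive, notify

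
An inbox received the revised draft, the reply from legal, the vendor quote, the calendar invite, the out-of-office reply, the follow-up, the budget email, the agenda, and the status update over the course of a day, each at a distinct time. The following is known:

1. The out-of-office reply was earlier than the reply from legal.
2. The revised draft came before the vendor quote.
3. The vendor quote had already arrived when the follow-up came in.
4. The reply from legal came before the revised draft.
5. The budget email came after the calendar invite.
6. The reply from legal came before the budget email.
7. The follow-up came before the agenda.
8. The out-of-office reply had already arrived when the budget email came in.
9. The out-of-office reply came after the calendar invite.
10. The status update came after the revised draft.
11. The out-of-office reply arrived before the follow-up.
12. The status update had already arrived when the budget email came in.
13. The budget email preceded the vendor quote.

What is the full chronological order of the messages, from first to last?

The constraints fix every adjacent pair, so only one ordering works:
the calendar invite → the out-of-office reply → the reply from legal → the revised draft → the status update → the budget email → the vendor quote → the follow-up → the agenda.

the calendar invite, the out-of-office reply, the reply from legal, the revised draft, the status update, the budget email, the vendor quote, the follow-up, the agenda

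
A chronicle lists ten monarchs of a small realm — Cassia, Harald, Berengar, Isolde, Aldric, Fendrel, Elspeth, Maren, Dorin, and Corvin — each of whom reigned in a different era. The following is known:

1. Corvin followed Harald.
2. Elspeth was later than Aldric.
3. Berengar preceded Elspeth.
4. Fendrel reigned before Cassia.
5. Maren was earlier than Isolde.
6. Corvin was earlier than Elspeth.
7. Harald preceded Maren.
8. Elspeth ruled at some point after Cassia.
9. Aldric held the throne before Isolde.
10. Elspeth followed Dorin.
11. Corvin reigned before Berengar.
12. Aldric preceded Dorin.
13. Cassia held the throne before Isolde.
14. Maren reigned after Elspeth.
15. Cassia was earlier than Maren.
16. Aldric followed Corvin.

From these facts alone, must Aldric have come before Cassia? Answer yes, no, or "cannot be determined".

cannot be determined

No chain of stated constraints runs from Aldric to Cassia, and none runs from Cassia to Aldric either.
So the relative order of Aldric and Cassia is not fixed by the given facts.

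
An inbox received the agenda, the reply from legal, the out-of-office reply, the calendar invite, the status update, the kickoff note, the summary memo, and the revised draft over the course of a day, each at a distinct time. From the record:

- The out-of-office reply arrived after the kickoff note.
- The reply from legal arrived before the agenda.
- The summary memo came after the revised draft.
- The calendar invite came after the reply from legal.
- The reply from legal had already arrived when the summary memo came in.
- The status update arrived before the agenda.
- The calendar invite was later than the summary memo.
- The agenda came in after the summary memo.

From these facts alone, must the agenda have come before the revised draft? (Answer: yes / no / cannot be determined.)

Tracing the constraints gives the revised draft → the summary memo → the agenda, so the revised draft must come before the agenda.
That means the agenda cannot be before the revised draft.

no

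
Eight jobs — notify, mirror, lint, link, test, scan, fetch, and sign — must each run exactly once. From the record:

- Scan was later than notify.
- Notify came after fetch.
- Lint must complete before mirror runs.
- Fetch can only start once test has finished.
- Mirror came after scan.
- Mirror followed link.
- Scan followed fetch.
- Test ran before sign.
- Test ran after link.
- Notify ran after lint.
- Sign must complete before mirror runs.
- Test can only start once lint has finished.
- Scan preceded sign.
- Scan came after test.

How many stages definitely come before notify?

4

Directly stated before notify: fetch and lint.
Link reaches notify via link → test → fetch → notify.
Test reaches notify via test → fetch → notify.
That's fetch, link, lint, and test — 4 in all.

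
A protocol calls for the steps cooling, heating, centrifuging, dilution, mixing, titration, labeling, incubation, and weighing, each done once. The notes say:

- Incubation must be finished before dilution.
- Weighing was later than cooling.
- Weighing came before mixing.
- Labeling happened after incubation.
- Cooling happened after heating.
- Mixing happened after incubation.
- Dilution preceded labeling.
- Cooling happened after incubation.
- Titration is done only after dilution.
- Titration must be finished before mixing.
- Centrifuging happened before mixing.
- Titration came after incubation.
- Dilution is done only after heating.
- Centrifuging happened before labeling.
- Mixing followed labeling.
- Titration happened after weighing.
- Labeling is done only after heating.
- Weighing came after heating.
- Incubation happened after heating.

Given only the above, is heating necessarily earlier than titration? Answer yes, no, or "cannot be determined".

yes

Chain the constraints: heating → incubation → titration. Each link is directly stated, so heating comes before titration.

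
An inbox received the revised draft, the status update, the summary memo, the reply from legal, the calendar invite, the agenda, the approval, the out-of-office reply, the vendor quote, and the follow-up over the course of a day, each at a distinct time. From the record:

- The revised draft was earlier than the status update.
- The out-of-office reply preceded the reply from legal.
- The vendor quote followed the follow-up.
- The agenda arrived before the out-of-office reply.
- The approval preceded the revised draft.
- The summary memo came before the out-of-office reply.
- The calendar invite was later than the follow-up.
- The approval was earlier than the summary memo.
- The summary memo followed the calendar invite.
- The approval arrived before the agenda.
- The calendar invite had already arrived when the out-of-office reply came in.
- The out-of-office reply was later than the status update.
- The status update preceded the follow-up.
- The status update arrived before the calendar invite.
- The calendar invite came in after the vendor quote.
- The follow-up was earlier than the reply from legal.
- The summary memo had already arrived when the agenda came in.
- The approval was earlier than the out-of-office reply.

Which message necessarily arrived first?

The approval has a chain of constraints placing it before every other message, so the approval must be first.

the approval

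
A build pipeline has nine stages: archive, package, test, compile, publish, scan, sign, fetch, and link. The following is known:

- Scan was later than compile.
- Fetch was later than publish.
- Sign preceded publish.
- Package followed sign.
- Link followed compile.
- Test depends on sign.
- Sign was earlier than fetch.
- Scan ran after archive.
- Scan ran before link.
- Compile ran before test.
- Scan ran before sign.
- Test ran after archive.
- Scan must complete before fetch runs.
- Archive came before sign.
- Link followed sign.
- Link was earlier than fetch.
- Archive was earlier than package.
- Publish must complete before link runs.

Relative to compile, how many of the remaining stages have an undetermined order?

Forced after compile: fetch, link, package, publish, scan, sign, and test.
That leaves archive with no forced order relative to compile — 1.

1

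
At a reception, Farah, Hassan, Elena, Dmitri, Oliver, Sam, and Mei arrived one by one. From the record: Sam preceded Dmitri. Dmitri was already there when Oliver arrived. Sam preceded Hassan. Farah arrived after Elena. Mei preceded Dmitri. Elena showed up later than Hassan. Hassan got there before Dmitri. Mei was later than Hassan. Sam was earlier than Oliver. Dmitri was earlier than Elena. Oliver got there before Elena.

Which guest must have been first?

Sam

Sam has a chain of constraints placing them before every other guest, so Sam must be first.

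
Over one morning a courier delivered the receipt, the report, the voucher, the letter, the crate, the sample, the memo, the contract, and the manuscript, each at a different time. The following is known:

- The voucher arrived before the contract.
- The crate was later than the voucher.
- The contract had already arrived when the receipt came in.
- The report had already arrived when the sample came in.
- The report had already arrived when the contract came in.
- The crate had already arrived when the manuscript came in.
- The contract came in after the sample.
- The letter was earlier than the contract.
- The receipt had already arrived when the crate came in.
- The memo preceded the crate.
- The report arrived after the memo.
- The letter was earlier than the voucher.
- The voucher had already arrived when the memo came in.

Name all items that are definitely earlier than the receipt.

the contract, the letter, the memo, the report, the sample, the voucher

Directly stated before the receipt: the contract.
The letter reaches the receipt via the letter → the contract → the receipt.
The memo reaches the receipt via the memo → the report → the contract → the receipt.
The report reaches the receipt via the report → the contract → the receipt.
Likewise the sample and the voucher each reach the receipt by chaining the stated constraints.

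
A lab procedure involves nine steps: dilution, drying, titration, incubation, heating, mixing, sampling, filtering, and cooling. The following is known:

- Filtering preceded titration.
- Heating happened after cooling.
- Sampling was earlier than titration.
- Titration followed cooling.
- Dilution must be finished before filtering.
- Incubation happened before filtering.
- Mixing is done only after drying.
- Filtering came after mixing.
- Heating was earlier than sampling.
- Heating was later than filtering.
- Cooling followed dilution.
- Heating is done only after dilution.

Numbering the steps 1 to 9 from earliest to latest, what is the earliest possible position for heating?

Cooling, dilution, drying, filtering, incubation, and mixing must all come before heating — 6 forced predecessors.
Nothing else is forced ahead of heating, so its earliest slot is position 6 + 1 = 7.

7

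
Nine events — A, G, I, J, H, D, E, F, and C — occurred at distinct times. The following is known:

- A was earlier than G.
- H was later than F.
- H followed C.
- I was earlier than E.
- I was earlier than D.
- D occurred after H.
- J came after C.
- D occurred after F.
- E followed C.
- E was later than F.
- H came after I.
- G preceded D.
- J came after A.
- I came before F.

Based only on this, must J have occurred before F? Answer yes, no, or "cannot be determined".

cannot be determined

No chain of stated constraints runs from J to F, and none runs from F to J either.
So the relative order of J and F is not fixed by the given facts.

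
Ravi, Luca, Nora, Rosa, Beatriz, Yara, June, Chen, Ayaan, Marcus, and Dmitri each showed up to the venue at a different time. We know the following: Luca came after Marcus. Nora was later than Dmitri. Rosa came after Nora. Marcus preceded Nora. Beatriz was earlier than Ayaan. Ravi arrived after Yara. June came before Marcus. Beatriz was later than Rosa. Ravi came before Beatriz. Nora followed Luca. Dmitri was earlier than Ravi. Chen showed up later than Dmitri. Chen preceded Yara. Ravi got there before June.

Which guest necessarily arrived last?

Every other guest has a chain of constraints placing them before Ayaan, so Ayaan is last.

Ayaan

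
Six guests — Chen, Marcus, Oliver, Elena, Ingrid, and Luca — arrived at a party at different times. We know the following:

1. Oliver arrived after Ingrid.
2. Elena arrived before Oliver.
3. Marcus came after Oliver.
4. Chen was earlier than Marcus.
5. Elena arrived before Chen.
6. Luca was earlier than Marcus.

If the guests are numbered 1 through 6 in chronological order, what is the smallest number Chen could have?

2

Elena must come before Chen — 1 forced predecessor.
Nothing else is forced ahead of Chen, so their earliest slot is position 1 + 1 = 2.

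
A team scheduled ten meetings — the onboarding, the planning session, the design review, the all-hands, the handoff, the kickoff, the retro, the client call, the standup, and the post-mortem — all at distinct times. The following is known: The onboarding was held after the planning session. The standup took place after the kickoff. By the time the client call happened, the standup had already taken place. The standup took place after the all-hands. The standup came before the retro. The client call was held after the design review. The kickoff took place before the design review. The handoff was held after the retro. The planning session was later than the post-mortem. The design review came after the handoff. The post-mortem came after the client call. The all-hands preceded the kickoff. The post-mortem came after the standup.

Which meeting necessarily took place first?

the all-hands

The all-hands has a chain of constraints placing it before every other meeting, so the all-hands must be first.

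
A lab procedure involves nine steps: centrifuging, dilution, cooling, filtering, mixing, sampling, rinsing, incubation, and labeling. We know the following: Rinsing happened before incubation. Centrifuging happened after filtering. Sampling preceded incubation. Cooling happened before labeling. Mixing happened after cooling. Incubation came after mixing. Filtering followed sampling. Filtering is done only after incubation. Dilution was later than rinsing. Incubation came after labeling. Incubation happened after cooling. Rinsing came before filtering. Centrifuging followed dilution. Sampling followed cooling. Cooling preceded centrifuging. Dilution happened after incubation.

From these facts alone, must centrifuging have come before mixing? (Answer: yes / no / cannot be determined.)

no

Tracing the constraints gives mixing → incubation → dilution → centrifuging, so mixing must come before centrifuging.
That means centrifuging cannot be before mixing.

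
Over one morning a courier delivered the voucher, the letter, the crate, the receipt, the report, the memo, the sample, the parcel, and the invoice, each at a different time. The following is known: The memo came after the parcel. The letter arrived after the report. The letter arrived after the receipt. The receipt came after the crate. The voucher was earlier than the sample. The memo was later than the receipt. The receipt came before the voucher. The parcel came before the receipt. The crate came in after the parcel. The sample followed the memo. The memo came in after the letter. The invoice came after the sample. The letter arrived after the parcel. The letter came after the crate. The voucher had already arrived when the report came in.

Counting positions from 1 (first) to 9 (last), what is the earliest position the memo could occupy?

7

The crate, the letter, the parcel, the receipt, the report, and the voucher must all come before the memo — 6 forced predecessors.
Nothing else is forced ahead of the memo, so its earliest slot is position 6 + 1 = 7.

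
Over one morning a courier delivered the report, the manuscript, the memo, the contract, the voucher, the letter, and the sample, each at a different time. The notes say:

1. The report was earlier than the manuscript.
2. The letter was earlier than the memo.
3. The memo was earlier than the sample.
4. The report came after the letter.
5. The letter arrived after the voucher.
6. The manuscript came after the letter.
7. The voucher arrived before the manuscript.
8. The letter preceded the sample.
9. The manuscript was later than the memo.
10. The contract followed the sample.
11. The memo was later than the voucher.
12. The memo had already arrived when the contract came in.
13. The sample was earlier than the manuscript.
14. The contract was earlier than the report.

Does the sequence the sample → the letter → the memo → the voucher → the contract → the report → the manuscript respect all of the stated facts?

The constraints require the voucher before the letter, but in the proposed sequence the letter appears ahead of the voucher. That one violation is enough.

no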